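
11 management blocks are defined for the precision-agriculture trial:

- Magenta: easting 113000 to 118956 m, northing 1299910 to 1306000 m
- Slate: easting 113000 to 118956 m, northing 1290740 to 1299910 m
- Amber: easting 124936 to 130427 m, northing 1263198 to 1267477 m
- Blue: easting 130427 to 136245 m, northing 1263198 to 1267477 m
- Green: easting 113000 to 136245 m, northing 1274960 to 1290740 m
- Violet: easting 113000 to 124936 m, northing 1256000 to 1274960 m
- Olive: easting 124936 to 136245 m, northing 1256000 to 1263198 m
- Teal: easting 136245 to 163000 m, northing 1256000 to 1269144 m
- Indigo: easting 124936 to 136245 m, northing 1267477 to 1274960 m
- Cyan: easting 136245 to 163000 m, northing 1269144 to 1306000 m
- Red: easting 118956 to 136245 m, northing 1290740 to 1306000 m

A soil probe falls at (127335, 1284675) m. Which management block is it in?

The point has easting = 127335 and northing = 1284675.
Only Green satisfies 113000 ≤ easting ≤ 136245 and 1274960 ≤ northing ≤ 1290740.

Green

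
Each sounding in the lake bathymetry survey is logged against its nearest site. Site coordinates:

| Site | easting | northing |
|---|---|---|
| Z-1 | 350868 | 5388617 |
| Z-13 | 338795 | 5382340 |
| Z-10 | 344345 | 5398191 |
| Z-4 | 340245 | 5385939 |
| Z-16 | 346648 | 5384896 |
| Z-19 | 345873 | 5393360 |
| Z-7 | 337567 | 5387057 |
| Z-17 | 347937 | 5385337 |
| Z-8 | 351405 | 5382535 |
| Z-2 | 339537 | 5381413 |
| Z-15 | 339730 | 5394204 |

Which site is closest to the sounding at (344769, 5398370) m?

Z-10

Squared distances to each site:
Z-1: 132318810.000; Z-13: 292649576.000; Z-10: 211817.000; Z-4: 174996337.000; Z-16: 185079317.000; Z-19: 26318916.000; Z-7: 179852773.000; Z-17: 179895313.000; Z-8: 294783721.000; Z-2: 314913673.000; Z-15: 42747077.000.
Minimum at Z-10.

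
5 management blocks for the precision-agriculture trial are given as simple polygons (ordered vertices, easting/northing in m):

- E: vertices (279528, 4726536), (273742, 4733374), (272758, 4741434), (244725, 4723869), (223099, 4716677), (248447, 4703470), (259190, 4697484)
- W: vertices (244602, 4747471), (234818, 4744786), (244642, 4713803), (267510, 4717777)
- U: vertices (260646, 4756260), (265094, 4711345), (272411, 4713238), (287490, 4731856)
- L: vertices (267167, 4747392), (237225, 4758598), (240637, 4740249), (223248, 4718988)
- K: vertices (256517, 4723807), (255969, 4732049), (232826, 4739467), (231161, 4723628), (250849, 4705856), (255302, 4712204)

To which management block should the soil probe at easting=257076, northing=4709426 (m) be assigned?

Cast a ray rightward from (257076, 4709426). For each polygon, the edges (by vertex number in listed order) whose endpoints lie on opposite sides of northing = 4709426, where each meets that height, and whether that is right or left of the point:
E: 5–6 at easting≈237015.7 (left), 7–1 at easting≈267550.1 (right) → 1 crossing.
W: no edge straddles that height → 0 crossings.
U: no edge straddles that height → 0 crossings.
L: no edge straddles that height → 0 crossings.
K: 4–5 at easting≈246894.1 (left), 5–6 at easting≈253353.3 (left) → 0 crossings.
Only E has an odd count, so the point is inside E.

E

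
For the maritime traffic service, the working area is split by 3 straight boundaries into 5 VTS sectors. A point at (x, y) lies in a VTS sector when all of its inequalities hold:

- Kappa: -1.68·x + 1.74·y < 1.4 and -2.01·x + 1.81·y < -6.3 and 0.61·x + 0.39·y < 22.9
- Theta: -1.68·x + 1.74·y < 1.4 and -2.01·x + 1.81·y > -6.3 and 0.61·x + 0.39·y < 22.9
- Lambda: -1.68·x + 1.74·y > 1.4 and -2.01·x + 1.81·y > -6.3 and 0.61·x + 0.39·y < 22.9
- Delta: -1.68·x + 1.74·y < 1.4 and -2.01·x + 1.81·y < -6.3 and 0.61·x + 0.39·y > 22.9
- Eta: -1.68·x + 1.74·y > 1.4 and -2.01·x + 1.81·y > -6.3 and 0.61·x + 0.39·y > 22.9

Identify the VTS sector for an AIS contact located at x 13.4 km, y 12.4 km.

-1.68·13.4 + 1.74·12.4 = -0.936, which is < 1.4
-2.01·13.4 + 1.81·12.4 = -4.490, which is > -6.3
0.61·13.4 + 0.39·12.4 = 13.010, which is < 22.9
This sign pattern matches Theta.

Theta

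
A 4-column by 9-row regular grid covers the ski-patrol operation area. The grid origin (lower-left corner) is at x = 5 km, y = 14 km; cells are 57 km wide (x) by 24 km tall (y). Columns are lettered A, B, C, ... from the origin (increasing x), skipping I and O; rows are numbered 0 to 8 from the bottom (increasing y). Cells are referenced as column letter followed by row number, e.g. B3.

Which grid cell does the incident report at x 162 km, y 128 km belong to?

C4

Column index: ⌊(162 − 5) / 57⌋ = ⌊2.754⌋ = 2 → column C
Row offset from origin: ⌊(128 − 14) / 24⌋ = ⌊4.750⌋ = 4 → row 4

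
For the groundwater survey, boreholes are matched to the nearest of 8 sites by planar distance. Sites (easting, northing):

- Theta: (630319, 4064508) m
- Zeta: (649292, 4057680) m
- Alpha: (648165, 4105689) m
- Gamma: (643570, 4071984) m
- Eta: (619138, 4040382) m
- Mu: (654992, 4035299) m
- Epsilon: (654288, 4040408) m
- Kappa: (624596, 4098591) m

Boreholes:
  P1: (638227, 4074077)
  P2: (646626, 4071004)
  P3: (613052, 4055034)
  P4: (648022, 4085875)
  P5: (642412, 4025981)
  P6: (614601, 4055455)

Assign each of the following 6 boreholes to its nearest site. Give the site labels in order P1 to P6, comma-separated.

Gamma, Gamma, Eta, Gamma, Mu, Eta

P1 → Gamma (d²=32928298.00)
P2 → Gamma (d²=10299536.00)
P3 → Eta (d²=251720500.00)
P4 → Gamma (d²=212780185.00)
P5 → Mu (d²=245081524.00)
P6 → Eta (d²=247779698.00)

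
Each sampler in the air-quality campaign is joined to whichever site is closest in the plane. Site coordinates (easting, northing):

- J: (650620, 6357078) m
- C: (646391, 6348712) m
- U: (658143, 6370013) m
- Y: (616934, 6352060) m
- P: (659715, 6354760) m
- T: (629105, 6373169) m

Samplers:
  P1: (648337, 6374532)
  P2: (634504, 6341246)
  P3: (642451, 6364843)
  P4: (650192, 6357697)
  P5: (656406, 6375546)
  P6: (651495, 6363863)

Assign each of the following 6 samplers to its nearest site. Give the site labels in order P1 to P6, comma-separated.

P1 → U (d²=116578997.00)
P2 → C (d²=197041925.00)
P3 → J (d²=127027786.00)
P4 → J (d²=566345.00)
P5 → U (d²=33631258.00)
P6 → J (d²=46801850.00)

U, C, J, J, U, J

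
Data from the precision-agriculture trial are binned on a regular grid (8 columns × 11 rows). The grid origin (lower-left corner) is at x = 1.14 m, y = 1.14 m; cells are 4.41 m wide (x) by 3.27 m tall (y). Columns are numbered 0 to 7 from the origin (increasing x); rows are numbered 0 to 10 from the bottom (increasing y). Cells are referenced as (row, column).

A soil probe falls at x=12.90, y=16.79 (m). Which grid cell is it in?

Column index: ⌊(12.90 − 1.14) / 4.41⌋ = ⌊2.667⌋ = 2
Row offset from origin: ⌊(16.79 − 1.14) / 3.27⌋ = ⌊4.786⌋ = 4 → row 4

(4, 2)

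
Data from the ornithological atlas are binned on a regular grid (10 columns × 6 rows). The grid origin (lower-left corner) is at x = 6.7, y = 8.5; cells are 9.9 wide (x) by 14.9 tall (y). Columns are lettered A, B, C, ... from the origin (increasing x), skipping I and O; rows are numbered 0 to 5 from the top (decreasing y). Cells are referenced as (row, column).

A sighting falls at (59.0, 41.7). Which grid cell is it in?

(3, F)

Column index: ⌊(59.0 − 6.7) / 9.9⌋ = ⌊5.283⌋ = 5 → column F
Row offset from origin: ⌊(41.7 − 8.5) / 14.9⌋ = ⌊2.228⌋ = 2 → row 3 (counted from top)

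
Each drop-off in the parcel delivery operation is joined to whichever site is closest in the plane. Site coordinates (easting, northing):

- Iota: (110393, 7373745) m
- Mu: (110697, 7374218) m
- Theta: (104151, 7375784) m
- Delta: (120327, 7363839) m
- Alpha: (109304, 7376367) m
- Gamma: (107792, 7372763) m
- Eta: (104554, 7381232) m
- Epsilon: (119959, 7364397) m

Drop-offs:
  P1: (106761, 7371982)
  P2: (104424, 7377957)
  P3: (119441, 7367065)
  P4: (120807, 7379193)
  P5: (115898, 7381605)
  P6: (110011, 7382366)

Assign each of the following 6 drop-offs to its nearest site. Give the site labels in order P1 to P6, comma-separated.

P1 → Gamma (d²=1672922.00)
P2 → Theta (d²=4796458.00)
P3 → Epsilon (d²=7386548.00)
P4 → Mu (d²=126962725.00)
P5 → Alpha (d²=70917480.00)
P6 → Eta (d²=31064805.00)

Gamma, Theta, Epsilon, Mu, Alpha, Eta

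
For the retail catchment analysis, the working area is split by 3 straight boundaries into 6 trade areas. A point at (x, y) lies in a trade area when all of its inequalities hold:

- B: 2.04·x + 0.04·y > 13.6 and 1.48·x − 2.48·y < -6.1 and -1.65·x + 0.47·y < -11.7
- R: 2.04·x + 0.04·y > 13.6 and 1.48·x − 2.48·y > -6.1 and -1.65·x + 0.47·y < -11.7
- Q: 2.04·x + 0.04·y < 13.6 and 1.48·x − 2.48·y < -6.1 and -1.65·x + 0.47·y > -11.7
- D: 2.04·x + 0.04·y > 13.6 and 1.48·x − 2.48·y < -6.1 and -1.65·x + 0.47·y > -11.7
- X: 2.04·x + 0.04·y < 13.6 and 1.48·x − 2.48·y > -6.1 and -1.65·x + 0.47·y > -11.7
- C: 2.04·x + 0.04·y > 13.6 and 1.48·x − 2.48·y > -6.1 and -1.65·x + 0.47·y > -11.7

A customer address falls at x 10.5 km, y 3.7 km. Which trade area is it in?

R

2.04·10.5 + 0.04·3.7 = 21.568, which is > 13.6
1.48·10.5 − 2.48·3.7 = 6.364, which is > -6.1
-1.65·10.5 + 0.47·3.7 = -15.586, which is < -11.7
This sign pattern matches R.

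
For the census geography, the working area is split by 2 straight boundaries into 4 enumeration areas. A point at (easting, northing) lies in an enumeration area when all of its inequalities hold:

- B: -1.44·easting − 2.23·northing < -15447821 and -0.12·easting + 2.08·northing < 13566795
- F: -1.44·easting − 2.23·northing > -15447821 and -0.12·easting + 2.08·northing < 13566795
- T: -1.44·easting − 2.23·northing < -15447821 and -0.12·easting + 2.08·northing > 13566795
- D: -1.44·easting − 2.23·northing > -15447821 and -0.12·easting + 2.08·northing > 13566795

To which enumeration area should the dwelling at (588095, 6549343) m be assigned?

-1.44·588095 − 2.23·6549343 = -15451891.690, which is < -15447821
-0.12·588095 + 2.08·6549343 = 13552062.040, which is < 13566795
This sign pattern matches B.

B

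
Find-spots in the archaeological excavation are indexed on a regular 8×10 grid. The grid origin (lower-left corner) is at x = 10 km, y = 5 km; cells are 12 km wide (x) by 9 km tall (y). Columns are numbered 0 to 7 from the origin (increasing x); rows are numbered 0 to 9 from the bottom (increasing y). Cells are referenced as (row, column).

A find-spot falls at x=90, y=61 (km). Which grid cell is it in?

(6, 6)

Column index: ⌊(90 − 10) / 12⌋ = ⌊6.667⌋ = 6
Row offset from origin: ⌊(61 − 5) / 9⌋ = ⌊6.222⌋ = 6 → row 6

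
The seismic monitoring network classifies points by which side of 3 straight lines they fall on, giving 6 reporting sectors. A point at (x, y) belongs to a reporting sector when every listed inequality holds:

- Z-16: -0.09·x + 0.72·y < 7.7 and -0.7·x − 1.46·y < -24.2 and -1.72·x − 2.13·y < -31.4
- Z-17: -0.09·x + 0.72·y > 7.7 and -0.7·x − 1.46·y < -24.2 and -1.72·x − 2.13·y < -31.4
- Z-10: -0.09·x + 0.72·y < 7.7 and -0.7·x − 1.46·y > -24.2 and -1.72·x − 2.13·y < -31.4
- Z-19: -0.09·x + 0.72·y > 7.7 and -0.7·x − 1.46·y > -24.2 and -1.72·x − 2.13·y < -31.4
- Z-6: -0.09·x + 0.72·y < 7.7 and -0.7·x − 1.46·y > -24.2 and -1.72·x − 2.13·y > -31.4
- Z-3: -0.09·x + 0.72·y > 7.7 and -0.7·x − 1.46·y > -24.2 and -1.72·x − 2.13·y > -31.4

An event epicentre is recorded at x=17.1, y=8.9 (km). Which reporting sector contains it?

-0.09·17.1 + 0.72·8.9 = 4.869, which is < 7.7
-0.7·17.1 − 1.46·8.9 = -24.964, which is < -24.2
-1.72·17.1 − 2.13·8.9 = -48.369, which is < -31.4
This sign pattern matches Z-16.

Z-16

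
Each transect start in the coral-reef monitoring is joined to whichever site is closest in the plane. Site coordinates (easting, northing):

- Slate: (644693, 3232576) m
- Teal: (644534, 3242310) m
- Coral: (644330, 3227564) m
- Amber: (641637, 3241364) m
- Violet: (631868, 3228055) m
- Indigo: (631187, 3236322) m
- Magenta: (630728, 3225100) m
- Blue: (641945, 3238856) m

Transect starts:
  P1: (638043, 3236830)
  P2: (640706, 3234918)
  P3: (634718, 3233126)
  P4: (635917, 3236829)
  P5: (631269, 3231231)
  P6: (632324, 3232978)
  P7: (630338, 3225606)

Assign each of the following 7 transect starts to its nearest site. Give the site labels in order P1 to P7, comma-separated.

P1 → Blue (d²=19330280.00)
P2 → Blue (d²=17042965.00)
P3 → Indigo (d²=22682377.00)
P4 → Indigo (d²=22629949.00)
P5 → Violet (d²=10445777.00)
P6 → Indigo (d²=12475105.00)
P7 → Magenta (d²=408136.00)

Blue, Blue, Indigo, Indigo, Violet, Indigo, Magenta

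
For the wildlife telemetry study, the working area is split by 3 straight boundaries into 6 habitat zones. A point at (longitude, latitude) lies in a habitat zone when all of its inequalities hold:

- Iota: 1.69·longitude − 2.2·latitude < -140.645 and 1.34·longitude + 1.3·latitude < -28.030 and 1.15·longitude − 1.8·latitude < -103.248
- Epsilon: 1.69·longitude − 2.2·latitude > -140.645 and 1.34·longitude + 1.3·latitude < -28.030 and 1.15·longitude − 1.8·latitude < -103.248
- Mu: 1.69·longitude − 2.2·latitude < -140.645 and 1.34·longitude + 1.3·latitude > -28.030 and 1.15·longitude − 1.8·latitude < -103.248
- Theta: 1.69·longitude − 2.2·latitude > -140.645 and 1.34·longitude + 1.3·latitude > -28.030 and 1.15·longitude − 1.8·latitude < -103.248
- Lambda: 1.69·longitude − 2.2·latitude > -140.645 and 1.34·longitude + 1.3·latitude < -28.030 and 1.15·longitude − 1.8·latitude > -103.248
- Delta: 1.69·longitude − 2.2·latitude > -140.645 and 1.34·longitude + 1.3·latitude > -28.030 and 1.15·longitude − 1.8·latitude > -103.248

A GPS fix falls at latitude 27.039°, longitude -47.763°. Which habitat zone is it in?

Epsilon

1.69·-47.763 − 2.2·27.039 = -140.205, which is > -140.645
1.34·-47.763 + 1.3·27.039 = -28.852, which is < -28.030
1.15·-47.763 − 1.8·27.039 = -103.598, which is < -103.248
This sign pattern matches Epsilon.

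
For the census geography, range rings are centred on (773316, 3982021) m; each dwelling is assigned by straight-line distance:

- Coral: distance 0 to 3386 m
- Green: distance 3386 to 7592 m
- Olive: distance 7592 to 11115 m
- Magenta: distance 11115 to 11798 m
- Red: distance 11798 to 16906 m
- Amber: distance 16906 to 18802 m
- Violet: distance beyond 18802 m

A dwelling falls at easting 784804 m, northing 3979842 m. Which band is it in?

Magenta

Distance = √((784804−773316)² + (3979842−3982021)²) = √(131974144.000 + 4748041.000) = 11692.826 m.
11115 ≤ 11692.826 < 11798 → Magenta.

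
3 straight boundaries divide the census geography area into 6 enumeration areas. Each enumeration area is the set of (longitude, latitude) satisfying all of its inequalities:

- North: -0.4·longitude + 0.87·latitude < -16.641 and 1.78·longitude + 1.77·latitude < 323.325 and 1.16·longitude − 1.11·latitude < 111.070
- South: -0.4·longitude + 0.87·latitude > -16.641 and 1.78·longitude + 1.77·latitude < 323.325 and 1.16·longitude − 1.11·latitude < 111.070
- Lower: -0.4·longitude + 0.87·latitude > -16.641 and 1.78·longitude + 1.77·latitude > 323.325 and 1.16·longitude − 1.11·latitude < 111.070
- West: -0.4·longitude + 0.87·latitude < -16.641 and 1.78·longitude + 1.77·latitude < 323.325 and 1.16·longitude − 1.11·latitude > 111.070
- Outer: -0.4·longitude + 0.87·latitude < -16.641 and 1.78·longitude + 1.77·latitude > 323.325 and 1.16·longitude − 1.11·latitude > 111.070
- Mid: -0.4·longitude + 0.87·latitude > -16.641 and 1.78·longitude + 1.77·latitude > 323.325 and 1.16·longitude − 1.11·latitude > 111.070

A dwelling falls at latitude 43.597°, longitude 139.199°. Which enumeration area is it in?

-0.4·139.199 + 0.87·43.597 = -17.750, which is < -16.641
1.78·139.199 + 1.77·43.597 = 324.941, which is > 323.325
1.16·139.199 − 1.11·43.597 = 113.078, which is > 111.070
This sign pattern matches Outer.

Outer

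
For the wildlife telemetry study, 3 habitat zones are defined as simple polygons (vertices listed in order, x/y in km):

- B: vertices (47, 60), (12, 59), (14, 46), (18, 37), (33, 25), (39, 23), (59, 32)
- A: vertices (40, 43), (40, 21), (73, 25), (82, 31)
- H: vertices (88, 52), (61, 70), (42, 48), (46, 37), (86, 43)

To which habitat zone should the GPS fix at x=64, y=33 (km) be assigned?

A

Cast a ray rightward from (64, 33). For each polygon, the edges (by vertex number in listed order) whose endpoints lie on opposite sides of y = 33, where each meets that height, and whether that is right or left of the point:
B: 4–5 at x≈23.0 (left), 7–1 at x≈58.6 (left) → 0 crossings.
A: 1–2 at x≈40.0 (left), 4–1 at x≈75.0 (right) → 1 crossing.
H: no edge straddles that height → 0 crossings.
Only A has an odd count, so the point is inside A.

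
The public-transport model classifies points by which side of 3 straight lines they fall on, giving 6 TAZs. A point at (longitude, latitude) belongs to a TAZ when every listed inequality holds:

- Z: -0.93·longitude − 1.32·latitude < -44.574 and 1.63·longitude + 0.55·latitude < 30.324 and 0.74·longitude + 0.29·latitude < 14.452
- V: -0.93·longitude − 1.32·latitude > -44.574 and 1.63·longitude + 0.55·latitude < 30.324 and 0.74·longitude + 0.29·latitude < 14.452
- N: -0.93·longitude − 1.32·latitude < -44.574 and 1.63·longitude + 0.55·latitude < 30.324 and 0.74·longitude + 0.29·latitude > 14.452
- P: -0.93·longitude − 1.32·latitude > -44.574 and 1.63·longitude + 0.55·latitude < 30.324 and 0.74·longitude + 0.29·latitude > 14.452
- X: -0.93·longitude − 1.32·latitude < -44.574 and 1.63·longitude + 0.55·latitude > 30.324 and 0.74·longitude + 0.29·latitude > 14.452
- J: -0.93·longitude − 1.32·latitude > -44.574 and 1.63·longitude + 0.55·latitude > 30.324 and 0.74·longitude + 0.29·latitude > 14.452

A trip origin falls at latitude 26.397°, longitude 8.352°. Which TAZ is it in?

V

-0.93·8.352 − 1.32·26.397 = -42.611, which is > -44.574
1.63·8.352 + 0.55·26.397 = 28.132, which is < 30.324
0.74·8.352 + 0.29·26.397 = 13.836, which is < 14.452
This sign pattern matches V.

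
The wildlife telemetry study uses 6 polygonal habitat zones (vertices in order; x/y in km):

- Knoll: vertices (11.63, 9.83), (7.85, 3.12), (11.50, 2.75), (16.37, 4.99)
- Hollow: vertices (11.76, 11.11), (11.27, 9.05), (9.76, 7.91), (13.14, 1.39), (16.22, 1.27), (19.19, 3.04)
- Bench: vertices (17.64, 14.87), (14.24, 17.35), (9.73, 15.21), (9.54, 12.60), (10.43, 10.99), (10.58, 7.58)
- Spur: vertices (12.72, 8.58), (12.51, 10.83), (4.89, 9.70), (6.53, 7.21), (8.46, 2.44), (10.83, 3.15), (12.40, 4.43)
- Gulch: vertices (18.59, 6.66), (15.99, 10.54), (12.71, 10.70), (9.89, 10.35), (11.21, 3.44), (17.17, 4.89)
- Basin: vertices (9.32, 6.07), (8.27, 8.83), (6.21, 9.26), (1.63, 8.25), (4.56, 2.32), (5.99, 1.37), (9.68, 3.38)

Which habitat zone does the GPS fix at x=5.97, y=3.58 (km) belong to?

Basin

Cast a ray rightward from (5.97, 3.58). For each polygon, the edges (by vertex number in listed order) whose endpoints lie on opposite sides of y = 3.58, where each meets that height, and whether that is right or left of the point:
Knoll: 1–2 at x≈8.109 (right), 3–4 at x≈13.305 (right) → 2 crossings.
Hollow: 3–4 at x≈12.005 (right), 6–1 at x≈18.693 (right) → 2 crossings.
Bench: no edge straddles that height → 0 crossings.
Spur: 4–5 at x≈7.999 (right), 6–7 at x≈11.357 (right) → 2 crossings.
Gulch: 4–5 at x≈11.183 (right), 5–6 at x≈11.785 (right) → 2 crossings.
Basin: 4–5 at x≈3.937 (left), 7–1 at x≈9.653 (right) → 1 crossing.
Only Basin has an odd count, so the point is inside Basin.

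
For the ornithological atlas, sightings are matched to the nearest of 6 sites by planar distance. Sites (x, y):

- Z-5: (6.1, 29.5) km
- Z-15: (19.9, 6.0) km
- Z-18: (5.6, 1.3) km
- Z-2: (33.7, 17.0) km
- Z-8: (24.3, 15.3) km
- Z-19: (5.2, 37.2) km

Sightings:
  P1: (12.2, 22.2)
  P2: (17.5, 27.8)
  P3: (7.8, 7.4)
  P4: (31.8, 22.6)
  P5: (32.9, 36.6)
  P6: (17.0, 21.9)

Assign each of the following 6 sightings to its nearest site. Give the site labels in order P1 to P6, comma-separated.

P1 → Z-5 (d²=90.50)
P2 → Z-5 (d²=132.85)
P3 → Z-18 (d²=42.05)
P4 → Z-2 (d²=34.97)
P5 → Z-2 (d²=384.80)
P6 → Z-8 (d²=96.85)

Z-5, Z-5, Z-18, Z-2, Z-2, Z-8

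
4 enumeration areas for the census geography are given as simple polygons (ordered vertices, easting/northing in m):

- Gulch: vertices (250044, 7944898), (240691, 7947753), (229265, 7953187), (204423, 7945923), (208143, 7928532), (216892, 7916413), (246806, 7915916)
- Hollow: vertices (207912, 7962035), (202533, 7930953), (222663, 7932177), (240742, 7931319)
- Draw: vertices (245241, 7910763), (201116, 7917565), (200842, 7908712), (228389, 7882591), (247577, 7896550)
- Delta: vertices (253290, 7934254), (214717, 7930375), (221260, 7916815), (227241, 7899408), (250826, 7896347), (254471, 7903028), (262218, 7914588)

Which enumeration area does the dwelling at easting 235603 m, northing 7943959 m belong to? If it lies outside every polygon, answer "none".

Gulch

Cast a ray rightward from (235603, 7943959). For each polygon, the edges (by vertex number in listed order) whose endpoints lie on opposite sides of northing = 7943959, where each meets that height, and whether that is right or left of the point:
Gulch: 4–5 at easting≈204843.1 (left), 7–1 at easting≈249939.1 (right) → 1 crossing.
Hollow: 1–2 at easting≈204783.8 (left), 4–1 at easting≈227232.1 (left) → 0 crossings.
Draw: no edge straddles that height → 0 crossings.
Delta: no edge straddles that height → 0 crossings.
Only Gulch has an odd count, so the point is inside Gulch.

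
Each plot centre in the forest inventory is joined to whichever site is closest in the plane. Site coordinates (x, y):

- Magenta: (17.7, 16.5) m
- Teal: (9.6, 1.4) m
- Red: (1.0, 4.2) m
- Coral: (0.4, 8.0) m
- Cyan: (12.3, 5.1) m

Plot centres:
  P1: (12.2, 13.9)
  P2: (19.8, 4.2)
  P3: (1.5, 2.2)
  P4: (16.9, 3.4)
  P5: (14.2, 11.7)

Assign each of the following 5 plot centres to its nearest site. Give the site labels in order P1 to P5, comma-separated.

P1 → Magenta (d²=37.01)
P2 → Cyan (d²=57.06)
P3 → Red (d²=4.25)
P4 → Cyan (d²=24.05)
P5 → Magenta (d²=35.29)

Magenta, Cyan, Red, Cyan, Magenta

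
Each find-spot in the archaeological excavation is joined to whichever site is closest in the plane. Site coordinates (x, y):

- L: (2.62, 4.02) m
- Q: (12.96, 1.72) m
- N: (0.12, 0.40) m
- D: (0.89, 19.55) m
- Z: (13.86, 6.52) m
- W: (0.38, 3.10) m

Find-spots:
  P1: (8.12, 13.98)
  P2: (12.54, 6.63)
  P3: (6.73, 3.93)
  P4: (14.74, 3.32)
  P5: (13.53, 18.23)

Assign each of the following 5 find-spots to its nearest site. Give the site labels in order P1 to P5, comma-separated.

D, Z, L, Q, Z

P1 → D (d²=83.30)
P2 → Z (d²=1.75)
P3 → L (d²=16.90)
P4 → Q (d²=5.73)
P5 → Z (d²=137.23)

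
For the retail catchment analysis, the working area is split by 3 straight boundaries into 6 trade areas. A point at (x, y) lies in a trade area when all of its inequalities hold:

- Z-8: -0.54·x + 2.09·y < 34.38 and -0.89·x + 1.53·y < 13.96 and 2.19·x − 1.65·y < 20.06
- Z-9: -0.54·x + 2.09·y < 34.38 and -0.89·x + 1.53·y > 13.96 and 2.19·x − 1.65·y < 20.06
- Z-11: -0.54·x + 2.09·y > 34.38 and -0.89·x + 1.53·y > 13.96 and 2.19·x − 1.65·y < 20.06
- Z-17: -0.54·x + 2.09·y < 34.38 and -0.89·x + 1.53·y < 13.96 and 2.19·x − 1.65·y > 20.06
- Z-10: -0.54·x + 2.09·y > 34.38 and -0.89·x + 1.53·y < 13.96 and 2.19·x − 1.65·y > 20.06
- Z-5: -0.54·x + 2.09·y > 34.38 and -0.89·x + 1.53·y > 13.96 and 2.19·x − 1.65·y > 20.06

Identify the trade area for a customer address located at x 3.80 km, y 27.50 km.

Z-11

-0.54·3.80 + 2.09·27.50 = 55.423, which is > 34.38
-0.89·3.80 + 1.53·27.50 = 38.693, which is > 13.96
2.19·3.80 − 1.65·27.50 = -37.053, which is < 20.06
This sign pattern matches Z-11.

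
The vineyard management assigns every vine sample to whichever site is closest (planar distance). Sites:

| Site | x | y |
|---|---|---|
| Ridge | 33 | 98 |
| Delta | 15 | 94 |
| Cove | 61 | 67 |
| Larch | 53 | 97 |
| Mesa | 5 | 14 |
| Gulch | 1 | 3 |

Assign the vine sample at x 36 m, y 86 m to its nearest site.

Squared distances to each site:
Ridge: 153.000; Delta: 505.000; Cove: 986.000; Larch: 410.000; Mesa: 6145.000; Gulch: 8114.000.
Minimum at Ridge.

Ridge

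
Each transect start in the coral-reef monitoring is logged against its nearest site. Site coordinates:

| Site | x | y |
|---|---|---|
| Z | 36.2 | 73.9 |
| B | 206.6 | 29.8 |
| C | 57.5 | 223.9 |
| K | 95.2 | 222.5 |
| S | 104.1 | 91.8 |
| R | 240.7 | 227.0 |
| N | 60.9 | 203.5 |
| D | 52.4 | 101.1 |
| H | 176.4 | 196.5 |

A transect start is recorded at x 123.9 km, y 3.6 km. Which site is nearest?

B

Squared distances to each site:
Z: 12633.380; B: 7525.730; C: 52941.050; K: 48740.900; S: 8171.280; R: 63549.800; N: 43929.010; D: 14618.500; H: 39966.660.
Minimum at B.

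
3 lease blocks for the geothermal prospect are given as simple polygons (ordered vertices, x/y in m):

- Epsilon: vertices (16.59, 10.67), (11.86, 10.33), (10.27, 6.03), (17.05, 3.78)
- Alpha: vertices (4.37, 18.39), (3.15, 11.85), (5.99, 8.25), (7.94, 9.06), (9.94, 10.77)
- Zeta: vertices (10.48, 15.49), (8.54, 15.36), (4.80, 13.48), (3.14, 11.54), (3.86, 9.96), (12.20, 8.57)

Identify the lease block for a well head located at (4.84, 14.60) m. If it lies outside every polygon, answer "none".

Alpha

Cast a ray rightward from (4.84, 14.60). For each polygon, the edges (by vertex number in listed order) whose endpoints lie on opposite sides of y = 14.60, where each meets that height, and whether that is right or left of the point:
Epsilon: no edge straddles that height → 0 crossings.
Alpha: 1–2 at x≈3.663 (left), 5–1 at x≈7.140 (right) → 1 crossing.
Zeta: 2–3 at x≈7.028 (right), 6–1 at x≈10.701 (right) → 2 crossings.
Only Alpha has an odd count, so the point is inside Alpha.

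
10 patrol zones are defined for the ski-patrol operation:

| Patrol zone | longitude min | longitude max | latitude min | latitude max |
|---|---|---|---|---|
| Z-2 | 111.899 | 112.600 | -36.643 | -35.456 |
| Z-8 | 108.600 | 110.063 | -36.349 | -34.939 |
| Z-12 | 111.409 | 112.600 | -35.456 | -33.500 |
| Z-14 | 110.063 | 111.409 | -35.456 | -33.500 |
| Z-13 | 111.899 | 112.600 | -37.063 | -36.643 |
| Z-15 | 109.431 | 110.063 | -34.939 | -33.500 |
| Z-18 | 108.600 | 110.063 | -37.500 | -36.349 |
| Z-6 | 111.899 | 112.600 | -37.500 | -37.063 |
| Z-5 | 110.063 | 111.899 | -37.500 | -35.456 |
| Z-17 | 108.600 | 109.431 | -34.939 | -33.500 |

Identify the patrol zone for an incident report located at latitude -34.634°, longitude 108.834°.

The point has longitude = 108.834 and latitude = -34.634.
Only Z-17 satisfies 108.600 ≤ longitude ≤ 109.431 and -34.939 ≤ latitude ≤ -33.500.

Z-17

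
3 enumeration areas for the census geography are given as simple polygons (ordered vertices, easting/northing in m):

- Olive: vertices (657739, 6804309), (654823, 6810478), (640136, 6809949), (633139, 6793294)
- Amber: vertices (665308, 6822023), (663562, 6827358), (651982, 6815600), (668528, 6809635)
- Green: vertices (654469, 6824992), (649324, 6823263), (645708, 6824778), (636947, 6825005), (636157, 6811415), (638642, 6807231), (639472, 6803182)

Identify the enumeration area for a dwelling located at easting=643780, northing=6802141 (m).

Olive

Cast a ray rightward from (643780, 6802141). For each polygon, the edges (by vertex number in listed order) whose endpoints lie on opposite sides of northing = 6802141, where each meets that height, and whether that is right or left of the point:
Olive: 3–4 at easting≈636855.7 (left), 4–1 at easting≈652897.2 (right) → 1 crossing.
Amber: no edge straddles that height → 0 crossings.
Green: no edge straddles that height → 0 crossings.
Only Olive has an odd count, so the point is inside Olive.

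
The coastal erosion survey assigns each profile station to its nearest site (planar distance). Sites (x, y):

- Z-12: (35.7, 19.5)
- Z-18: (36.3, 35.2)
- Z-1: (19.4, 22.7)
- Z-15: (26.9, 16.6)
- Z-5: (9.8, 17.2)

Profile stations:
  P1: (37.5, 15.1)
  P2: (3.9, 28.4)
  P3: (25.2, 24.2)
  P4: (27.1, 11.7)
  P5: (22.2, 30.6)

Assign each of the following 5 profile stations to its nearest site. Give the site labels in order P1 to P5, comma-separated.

Z-12, Z-5, Z-1, Z-15, Z-1

P1 → Z-12 (d²=22.60)
P2 → Z-5 (d²=160.25)
P3 → Z-1 (d²=35.89)
P4 → Z-15 (d²=24.05)
P5 → Z-1 (d²=70.25)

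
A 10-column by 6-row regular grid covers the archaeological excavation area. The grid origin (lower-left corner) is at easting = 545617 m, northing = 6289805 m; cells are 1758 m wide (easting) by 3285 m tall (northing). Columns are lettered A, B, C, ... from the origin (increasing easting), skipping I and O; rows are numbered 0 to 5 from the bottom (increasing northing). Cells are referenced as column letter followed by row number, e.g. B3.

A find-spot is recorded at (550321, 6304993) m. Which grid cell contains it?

Column index: ⌊(550321 − 545617) / 1758⌋ = ⌊2.676⌋ = 2 → column C
Row offset from origin: ⌊(6304993 − 6289805) / 3285⌋ = ⌊4.623⌋ = 4 → row 4

C4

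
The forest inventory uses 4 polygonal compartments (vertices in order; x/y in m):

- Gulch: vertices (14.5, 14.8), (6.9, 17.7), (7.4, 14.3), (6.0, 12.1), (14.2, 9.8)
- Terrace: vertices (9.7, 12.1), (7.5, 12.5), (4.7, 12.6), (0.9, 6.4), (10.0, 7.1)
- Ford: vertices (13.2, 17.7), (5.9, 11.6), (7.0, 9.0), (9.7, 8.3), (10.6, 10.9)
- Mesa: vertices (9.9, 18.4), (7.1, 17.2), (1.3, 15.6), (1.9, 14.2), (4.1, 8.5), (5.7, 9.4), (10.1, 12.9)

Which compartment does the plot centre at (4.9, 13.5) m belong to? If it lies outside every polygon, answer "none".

Cast a ray rightward from (4.9, 13.5). For each polygon, the edges (by vertex number in listed order) whose endpoints lie on opposite sides of y = 13.5, where each meets that height, and whether that is right or left of the point:
Gulch: 3–4 at x≈6.89 (right), 5–1 at x≈14.42 (right) → 2 crossings.
Terrace: no edge straddles that height → 0 crossings.
Ford: 1–2 at x≈8.17 (right), 5–1 at x≈11.59 (right) → 2 crossings.
Mesa: 4–5 at x≈2.17 (left), 7–1 at x≈10.08 (right) → 1 crossing.
Only Mesa has an odd count, so the point is inside Mesa.

Mesa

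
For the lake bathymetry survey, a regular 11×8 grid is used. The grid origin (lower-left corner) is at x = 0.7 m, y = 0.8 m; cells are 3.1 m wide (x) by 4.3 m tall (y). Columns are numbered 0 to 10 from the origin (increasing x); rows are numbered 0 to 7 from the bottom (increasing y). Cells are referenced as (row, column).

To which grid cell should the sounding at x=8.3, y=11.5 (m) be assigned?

(2, 2)

Column index: ⌊(8.3 − 0.7) / 3.1⌋ = ⌊2.452⌋ = 2
Row offset from origin: ⌊(11.5 − 0.8) / 4.3⌋ = ⌊2.488⌋ = 2 → row 2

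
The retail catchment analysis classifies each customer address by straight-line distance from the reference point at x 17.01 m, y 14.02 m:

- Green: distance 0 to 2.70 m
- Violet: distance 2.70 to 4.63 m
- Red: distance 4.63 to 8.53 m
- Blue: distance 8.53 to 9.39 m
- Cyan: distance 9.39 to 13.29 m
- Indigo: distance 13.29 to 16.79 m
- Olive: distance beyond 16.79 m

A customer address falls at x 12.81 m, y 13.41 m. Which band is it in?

Violet

Distance = √((12.81−17.01)² + (13.41−14.02)²) = √(17.640 + 0.372) = 4.244 m.
2.70 ≤ 4.244 < 4.63 → Violet.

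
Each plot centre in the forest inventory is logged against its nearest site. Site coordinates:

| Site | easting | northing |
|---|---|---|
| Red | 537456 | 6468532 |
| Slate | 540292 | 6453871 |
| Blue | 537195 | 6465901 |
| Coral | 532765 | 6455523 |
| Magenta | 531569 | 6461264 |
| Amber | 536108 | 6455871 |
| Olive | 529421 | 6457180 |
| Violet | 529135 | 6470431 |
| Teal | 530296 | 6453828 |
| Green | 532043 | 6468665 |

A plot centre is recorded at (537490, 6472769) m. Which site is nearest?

Red

Squared distances to each site:
Red: 17953325.000; Slate: 364985608.000; Blue: 47256449.000; Coral: 319750141.000; Magenta: 167423266.000; Amber: 287452328.000; Olive: 308125682.000; Violet: 75272269.000; Teal: 410515117.000; Green: 46512625.000.
Minimum at Red.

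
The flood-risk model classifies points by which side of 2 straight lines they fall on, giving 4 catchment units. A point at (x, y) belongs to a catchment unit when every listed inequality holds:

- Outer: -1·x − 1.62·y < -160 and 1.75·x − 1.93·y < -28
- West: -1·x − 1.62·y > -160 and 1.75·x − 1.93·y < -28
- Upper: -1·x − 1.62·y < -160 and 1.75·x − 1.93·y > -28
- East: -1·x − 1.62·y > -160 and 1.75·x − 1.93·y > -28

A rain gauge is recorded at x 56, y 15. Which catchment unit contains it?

-1·56 − 1.62·15 = -80.300, which is > -160
1.75·56 − 1.93·15 = 69.050, which is > -28
This sign pattern matches East.

East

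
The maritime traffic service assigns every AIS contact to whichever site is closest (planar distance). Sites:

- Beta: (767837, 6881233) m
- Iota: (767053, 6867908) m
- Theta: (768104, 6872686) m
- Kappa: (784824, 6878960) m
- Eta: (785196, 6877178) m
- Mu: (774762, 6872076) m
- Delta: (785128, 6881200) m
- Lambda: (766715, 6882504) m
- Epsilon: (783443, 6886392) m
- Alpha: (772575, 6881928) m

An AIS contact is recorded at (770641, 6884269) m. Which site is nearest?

Alpha

Squared distances to each site:
Beta: 17079712.000; Iota: 280556065.000; Theta: 140602258.000; Kappa: 229342970.000; Eta: 262130306.000; Mu: 165651890.000; Delta: 219291930.000; Lambda: 18528701.000; Epsilon: 168398333.000; Alpha: 9220637.000.
Minimum at Alpha.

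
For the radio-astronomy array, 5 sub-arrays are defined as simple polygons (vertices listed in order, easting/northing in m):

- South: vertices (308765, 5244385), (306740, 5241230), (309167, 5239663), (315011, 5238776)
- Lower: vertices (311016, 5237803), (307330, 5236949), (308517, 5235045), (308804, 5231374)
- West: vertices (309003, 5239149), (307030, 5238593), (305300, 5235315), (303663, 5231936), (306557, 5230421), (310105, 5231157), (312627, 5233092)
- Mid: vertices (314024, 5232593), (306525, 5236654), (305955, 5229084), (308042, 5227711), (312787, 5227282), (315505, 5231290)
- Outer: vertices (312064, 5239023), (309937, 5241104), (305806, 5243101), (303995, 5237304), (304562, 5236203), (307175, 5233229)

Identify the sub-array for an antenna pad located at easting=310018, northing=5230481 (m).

Cast a ray rightward from (310018, 5230481). For each polygon, the edges (by vertex number in listed order) whose endpoints lie on opposite sides of northing = 5230481, where each meets that height, and whether that is right or left of the point:
South: no edge straddles that height → 0 crossings.
Lower: no edge straddles that height → 0 crossings.
West: 4–5 at easting≈306442.4 (left), 5–6 at easting≈306846.2 (left) → 0 crossings.
Mid: 2–3 at easting≈306060.2 (left), 5–6 at easting≈314956.4 (right) → 1 crossing.
Outer: no edge straddles that height → 0 crossings.
Only Mid has an odd count, so the point is inside Mid.

Mid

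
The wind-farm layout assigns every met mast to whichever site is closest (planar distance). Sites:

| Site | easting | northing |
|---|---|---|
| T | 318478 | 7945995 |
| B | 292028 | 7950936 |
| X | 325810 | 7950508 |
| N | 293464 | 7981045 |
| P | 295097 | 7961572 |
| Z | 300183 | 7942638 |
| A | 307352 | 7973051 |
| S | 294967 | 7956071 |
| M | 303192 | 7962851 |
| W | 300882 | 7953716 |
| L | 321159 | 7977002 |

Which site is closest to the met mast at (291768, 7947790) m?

Squared distances to each site:
T: 716646125.000; B: 9964916.000; X: 1166245288.000; N: 1108771441.000; P: 201025765.000; Z: 97355329.000; A: 880979177.000; S: 78808562.000; M: 357341497.000; W: 118182472.000; L: 1717171825.000.
Minimum at B.

B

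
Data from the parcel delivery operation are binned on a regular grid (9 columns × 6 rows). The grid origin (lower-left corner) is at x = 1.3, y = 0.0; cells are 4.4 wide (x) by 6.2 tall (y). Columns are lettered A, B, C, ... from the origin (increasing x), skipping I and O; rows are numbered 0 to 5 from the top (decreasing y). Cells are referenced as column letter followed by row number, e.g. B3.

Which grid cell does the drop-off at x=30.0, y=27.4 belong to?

G1

Column index: ⌊(30.0 − 1.3) / 4.4⌋ = ⌊6.523⌋ = 6 → column G
Row offset from origin: ⌊(27.4 − 0.0) / 6.2⌋ = ⌊4.419⌋ = 4 → row 1 (counted from top)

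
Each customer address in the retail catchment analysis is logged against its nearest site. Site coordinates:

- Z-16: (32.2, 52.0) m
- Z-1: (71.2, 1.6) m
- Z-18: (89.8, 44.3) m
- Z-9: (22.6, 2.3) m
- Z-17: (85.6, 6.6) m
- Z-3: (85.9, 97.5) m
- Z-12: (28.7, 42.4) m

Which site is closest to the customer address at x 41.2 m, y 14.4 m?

Squared distances to each site:
Z-16: 1494.760; Z-1: 1063.840; Z-18: 3255.970; Z-9: 492.370; Z-17: 2032.200; Z-3: 8903.700; Z-12: 940.250.
Minimum at Z-9.

Z-9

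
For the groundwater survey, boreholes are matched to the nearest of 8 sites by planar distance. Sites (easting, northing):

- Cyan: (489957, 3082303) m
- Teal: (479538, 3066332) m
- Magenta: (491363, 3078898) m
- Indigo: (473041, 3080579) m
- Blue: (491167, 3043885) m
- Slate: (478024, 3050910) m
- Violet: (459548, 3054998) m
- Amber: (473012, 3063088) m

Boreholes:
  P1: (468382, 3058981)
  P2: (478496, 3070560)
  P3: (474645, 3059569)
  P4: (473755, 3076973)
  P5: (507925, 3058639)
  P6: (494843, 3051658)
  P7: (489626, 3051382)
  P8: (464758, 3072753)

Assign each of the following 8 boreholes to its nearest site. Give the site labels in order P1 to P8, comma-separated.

P1 → Amber (d²=38304349.00)
P2 → Teal (d²=18961748.00)
P3 → Amber (d²=15050050.00)
P4 → Indigo (d²=13513032.00)
P5 → Blue (d²=498511080.00)
P6 → Blue (d²=73932505.00)
P7 → Blue (d²=58579690.00)
P8 → Indigo (d²=129854365.00)

Amber, Teal, Amber, Indigo, Blue, Blue, Blue, Indigo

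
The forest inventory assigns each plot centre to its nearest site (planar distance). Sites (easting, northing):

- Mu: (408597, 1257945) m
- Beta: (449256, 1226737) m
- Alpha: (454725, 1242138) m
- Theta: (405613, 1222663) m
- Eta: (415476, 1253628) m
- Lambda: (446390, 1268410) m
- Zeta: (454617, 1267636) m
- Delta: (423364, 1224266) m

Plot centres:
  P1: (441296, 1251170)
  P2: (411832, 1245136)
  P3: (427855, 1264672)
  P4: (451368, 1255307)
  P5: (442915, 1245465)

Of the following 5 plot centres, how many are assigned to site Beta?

P1 → Alpha
P2 → Eta
P3 → Eta
P4 → Zeta
P5 → Alpha
0 of the 5 go to Beta.

0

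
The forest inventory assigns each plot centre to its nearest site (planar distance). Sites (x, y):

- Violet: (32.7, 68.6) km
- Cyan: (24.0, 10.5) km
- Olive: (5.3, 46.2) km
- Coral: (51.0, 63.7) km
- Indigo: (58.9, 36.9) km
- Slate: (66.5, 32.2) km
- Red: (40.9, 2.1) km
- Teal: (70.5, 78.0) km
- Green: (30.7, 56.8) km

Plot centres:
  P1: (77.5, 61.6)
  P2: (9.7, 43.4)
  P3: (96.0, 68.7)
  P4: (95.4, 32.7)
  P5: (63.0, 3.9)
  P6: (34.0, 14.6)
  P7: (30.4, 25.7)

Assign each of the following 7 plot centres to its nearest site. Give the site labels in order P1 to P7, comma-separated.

Teal, Olive, Teal, Slate, Red, Cyan, Cyan

P1 → Teal (d²=317.96)
P2 → Olive (d²=27.20)
P3 → Teal (d²=736.74)
P4 → Slate (d²=835.46)
P5 → Red (d²=491.65)
P6 → Cyan (d²=116.81)
P7 → Cyan (d²=272.00)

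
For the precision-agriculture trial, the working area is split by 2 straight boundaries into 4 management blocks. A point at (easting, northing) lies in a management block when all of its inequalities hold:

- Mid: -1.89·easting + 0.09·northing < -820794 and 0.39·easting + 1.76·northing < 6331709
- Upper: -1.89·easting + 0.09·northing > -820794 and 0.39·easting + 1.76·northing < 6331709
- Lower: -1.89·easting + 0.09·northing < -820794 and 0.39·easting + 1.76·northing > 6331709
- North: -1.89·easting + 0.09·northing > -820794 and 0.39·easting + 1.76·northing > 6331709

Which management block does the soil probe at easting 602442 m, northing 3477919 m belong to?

Lower

-1.89·602442 + 0.09·3477919 = -825602.670, which is < -820794
0.39·602442 + 1.76·3477919 = 6356089.820, which is > 6331709
This sign pattern matches Lower.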